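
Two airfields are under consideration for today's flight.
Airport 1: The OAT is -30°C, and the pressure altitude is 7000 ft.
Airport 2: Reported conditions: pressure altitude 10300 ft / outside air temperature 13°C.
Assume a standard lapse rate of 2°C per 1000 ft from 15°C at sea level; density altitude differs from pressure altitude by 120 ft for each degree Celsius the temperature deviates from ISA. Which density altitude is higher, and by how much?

Airport 2 by 9252 ft

Airport 1: ISA temp = 1°C, deviation -31°C, DA = 7000 + 120 × (-31) = 3280 ft.
Airport 2: ISA temp = -5.6°C, deviation +18.6°C, DA = 10300 + 120 × 18.6 = 12532 ft.
Airport 2 is higher by 12532 − 3280 = 9252 ft.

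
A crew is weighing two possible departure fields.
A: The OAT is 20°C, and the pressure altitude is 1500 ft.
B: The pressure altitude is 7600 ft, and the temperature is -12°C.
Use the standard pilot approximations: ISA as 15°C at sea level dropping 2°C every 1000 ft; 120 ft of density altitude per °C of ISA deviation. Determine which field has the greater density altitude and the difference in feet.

A: ISA temp = 12°C, deviation +8°C, DA = 1500 + 120 × 8 = 2460 ft.
B: ISA temp = -0.2°C, deviation -11.8°C, DA = 7600 + 120 × (-11.8) = 6184 ft.
B is higher by 6184 − 2460 = 3724 ft.

B by 3724 ft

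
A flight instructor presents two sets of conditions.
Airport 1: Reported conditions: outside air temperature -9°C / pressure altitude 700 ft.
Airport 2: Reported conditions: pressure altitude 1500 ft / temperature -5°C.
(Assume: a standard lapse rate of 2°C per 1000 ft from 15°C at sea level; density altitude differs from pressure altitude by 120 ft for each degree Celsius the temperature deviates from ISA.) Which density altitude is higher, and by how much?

Airport 2 by 1472 ft

Airport 1: ISA temp = 13.6°C, deviation -22.6°C, DA = 700 + 120 × (-22.6) = -2012 ft.
Airport 2: ISA temp = 12°C, deviation -17°C, DA = 1500 + 120 × (-17) = -540 ft.
Airport 2 is higher by -540 − (-2012) = 1472 ft.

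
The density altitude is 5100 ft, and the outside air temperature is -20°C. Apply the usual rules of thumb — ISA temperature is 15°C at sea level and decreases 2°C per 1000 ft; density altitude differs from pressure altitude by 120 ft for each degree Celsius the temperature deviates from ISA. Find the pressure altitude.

7500 ft

DA = PA + 120 × (OAT − (15 − 2·PA/1000)) = PA + 120·OAT − 1800 + 0.24·PA = 1.24·PA + 120·OAT − 1800.
So 1.24·PA = 5100 − 120 × (-20) + 1800 = 9300.
PA = 9300 / 1.24 = 7500 ft.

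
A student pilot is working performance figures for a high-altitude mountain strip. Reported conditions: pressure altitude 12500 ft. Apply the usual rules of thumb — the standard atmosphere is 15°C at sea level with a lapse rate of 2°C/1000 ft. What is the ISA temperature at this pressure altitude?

-10°C

ISA temperature = 15 − 2 × (12500/1000) = 15 − 25 = -10°C.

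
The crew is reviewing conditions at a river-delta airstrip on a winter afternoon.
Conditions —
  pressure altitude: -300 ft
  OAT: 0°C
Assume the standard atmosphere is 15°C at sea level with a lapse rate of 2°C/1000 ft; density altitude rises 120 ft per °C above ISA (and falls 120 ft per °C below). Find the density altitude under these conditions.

-2172 ft

ISA temperature at -300 ft = 15 − 2 × (-300/1000) = 15.6°C.
ISA deviation = 0 − 15.6 = -15.6°C.
Density altitude = -300 + 120 × (-15.6) = -300 + (-1872) = -2172 ft.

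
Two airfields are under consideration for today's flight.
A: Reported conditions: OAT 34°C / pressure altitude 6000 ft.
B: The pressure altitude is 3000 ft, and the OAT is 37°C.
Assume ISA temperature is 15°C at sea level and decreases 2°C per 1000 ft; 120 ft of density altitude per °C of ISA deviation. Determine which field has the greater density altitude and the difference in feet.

A: ISA temp = 3°C, deviation +31°C, DA = 6000 + 120 × 31 = 9720 ft.
B: ISA temp = 9°C, deviation +28°C, DA = 3000 + 120 × 28 = 6360 ft.
A is higher by 9720 − 6360 = 3360 ft.

A by 3360 ft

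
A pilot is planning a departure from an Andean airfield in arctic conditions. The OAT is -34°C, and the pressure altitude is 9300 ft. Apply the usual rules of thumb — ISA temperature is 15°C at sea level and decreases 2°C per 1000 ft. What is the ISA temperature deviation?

ISA temperature at 9300 ft = 15 − 2 × (9300/1000) = -3.6°C.
Deviation = OAT − ISA = -34 − (-3.6) = -30.4°C.

ISA-30.4°C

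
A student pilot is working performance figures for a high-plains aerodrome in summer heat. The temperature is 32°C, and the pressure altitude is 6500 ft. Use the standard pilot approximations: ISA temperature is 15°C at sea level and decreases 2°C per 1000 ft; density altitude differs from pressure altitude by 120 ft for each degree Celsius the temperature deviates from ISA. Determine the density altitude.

ISA temperature at 6500 ft = 15 − 2 × (6500/1000) = 2°C.
ISA deviation = 32 − 2 = +30°C.
Density altitude = 6500 + 120 × (30) = 6500 + (+3600) = 10100 ft.

10100 ft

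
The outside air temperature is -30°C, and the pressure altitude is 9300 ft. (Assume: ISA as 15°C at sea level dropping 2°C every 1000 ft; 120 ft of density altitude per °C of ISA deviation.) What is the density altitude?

ISA temperature at 9300 ft = 15 − 2 × (9300/1000) = -3.6°C.
ISA deviation = -30 − (-3.6) = -26.4°C.
Density altitude = 9300 + 120 × (-26.4) = 9300 + (-3168) = 6132 ft.

6132 ft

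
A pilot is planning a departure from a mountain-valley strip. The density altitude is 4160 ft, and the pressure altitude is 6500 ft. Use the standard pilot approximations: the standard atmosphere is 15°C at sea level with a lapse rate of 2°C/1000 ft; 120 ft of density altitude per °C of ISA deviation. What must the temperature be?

Density altitude − pressure altitude = 4160 − 6500 = -2340 ft.
At 120 ft/°C that is an ISA deviation of -2340/120 = -19.5°C.
ISA temperature at 6500 ft = 15 − 2 × (6500/1000) = 2°C.
OAT = ISA + deviation = 2 + (-19.5) = -17.5°C.

-17.5°C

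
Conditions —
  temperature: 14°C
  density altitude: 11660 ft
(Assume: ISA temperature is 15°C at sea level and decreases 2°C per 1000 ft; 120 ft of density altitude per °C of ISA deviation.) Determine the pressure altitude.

9500 ft

DA = PA + 120 × (OAT − (15 − 2·PA/1000)) = PA + 120·OAT − 1800 + 0.24·PA = 1.24·PA + 120·OAT − 1800.
So 1.24·PA = 11660 − 120 × 14 + 1800 = 11780.
PA = 11780 / 1.24 = 9500 ft.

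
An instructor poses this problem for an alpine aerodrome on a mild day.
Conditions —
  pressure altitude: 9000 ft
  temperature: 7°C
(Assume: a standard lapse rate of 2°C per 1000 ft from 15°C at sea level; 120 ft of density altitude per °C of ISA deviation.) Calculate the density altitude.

ISA temperature at 9000 ft = 15 − 2 × (9000/1000) = -3°C.
ISA deviation = 7 − (-3) = +10°C.
Density altitude = 9000 + 120 × (10) = 9000 + (+1200) = 10200 ft.

10200 ft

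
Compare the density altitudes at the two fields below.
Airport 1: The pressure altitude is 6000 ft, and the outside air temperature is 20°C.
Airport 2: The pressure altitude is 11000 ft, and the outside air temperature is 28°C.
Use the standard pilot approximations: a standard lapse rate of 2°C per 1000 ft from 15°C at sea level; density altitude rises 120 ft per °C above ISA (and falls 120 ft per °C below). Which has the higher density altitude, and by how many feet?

Airport 2 by 7160 ft

Airport 1: ISA temp = 3°C, deviation +17°C, DA = 6000 + 120 × 17 = 8040 ft.
Airport 2: ISA temp = -7°C, deviation +35°C, DA = 11000 + 120 × 35 = 15200 ft.
Airport 2 is higher by 15200 − 8040 = 7160 ft.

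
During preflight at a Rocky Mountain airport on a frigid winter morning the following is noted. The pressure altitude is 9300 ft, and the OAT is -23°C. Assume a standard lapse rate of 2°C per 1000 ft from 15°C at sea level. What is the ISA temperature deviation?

ISA-19.4°C

ISA temperature at 9300 ft = 15 − 2 × (9300/1000) = -3.6°C.
Deviation = OAT − ISA = -23 − (-3.6) = -19.4°C.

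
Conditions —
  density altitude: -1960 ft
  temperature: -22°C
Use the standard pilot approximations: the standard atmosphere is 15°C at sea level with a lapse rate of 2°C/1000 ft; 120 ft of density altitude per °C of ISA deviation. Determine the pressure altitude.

DA = PA + 120 × (OAT − (15 − 2·PA/1000)) = PA + 120·OAT − 1800 + 0.24·PA = 1.24·PA + 120·OAT − 1800.
So 1.24·PA = -1960 − 120 × (-22) + 1800 = 2480.
PA = 2480 / 1.24 = 2000 ft.

2000 ft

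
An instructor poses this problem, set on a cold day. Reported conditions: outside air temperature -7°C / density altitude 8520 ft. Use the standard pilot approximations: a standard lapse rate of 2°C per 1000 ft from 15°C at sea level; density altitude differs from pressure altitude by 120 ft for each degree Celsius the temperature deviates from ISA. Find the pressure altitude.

DA = PA + 120 × (OAT − (15 − 2·PA/1000)) = PA + 120·OAT − 1800 + 0.24·PA = 1.24·PA + 120·OAT − 1800.
So 1.24·PA = 8520 − 120 × (-7) + 1800 = 11160.
PA = 11160 / 1.24 = 9000 ft.

9000 ft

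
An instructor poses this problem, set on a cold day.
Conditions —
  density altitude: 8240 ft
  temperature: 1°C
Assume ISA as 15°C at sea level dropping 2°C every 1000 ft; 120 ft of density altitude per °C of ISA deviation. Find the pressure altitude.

8000 ft

DA = PA + 120 × (OAT − (15 − 2·PA/1000)) = PA + 120·OAT − 1800 + 0.24·PA = 1.24·PA + 120·OAT − 1800.
So 1.24·PA = 8240 − 120 × 1 + 1800 = 9920.
PA = 9920 / 1.24 = 8000 ft.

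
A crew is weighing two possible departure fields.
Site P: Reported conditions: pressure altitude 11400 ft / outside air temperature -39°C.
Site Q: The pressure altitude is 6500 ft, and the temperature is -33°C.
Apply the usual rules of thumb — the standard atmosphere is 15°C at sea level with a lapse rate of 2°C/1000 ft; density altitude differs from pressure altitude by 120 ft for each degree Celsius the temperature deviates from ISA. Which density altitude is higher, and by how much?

Site P: ISA temp = -7.8°C, deviation -31.2°C, DA = 11400 + 120 × (-31.2) = 7656 ft.
Site Q: ISA temp = 2°C, deviation -35°C, DA = 6500 + 120 × (-35) = 2300 ft.
Site P is higher by 7656 − 2300 = 5356 ft.

Site P by 5356 ft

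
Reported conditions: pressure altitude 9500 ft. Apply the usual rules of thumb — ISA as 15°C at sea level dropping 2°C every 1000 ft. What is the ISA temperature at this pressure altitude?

ISA temperature = 15 − 2 × (9500/1000) = 15 − 19 = -4°C.

-4°C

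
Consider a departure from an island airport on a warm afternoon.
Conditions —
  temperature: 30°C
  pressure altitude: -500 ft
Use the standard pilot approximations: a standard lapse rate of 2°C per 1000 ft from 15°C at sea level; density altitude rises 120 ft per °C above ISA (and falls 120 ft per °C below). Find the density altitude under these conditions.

ISA temperature at -500 ft = 15 − 2 × (-500/1000) = 16°C.
ISA deviation = 30 − 16 = +14°C.
Density altitude = -500 + 120 × (14) = -500 + (+1680) = 1180 ft.

1180 ft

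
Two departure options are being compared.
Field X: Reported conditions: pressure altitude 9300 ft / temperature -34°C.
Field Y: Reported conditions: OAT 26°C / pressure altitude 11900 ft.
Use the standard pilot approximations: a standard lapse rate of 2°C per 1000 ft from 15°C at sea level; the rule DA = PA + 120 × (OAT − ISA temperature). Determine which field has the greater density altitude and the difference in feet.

Field X: ISA temp = -3.6°C, deviation -30.4°C, DA = 9300 + 120 × (-30.4) = 5652 ft.
Field Y: ISA temp = -8.8°C, deviation +34.8°C, DA = 11900 + 120 × 34.8 = 16076 ft.
Field Y is higher by 16076 − 5652 = 10424 ft.

Field Y by 10424 ft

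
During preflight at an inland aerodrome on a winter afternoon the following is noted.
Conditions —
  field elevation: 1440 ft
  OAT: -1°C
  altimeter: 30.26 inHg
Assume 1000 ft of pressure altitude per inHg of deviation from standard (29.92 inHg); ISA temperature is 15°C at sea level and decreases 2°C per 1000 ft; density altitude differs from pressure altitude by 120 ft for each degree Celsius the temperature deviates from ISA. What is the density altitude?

-556 ft

Pressure altitude = 1440 + (29.92 − 30.26) × 1000 = 1440 + (-340) = 1100 ft.
ISA temperature at 1100 ft = 15 − 2 × (1100/1000) = 12.8°C.
ISA deviation = -1 − 12.8 = -13.8°C.
Density altitude = 1100 + 120 × (-13.8) = -556 ft.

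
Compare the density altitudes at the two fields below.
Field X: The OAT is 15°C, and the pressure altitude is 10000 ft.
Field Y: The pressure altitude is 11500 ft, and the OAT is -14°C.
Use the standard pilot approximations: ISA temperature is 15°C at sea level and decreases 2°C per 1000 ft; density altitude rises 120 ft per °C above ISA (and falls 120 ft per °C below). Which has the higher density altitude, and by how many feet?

Field X: ISA temp = -5°C, deviation +20°C, DA = 10000 + 120 × 20 = 12400 ft.
Field Y: ISA temp = -8°C, deviation -6°C, DA = 11500 + 120 × (-6) = 10780 ft.
Field X is higher by 12400 − 10780 = 1620 ft.

Field X by 1620 ft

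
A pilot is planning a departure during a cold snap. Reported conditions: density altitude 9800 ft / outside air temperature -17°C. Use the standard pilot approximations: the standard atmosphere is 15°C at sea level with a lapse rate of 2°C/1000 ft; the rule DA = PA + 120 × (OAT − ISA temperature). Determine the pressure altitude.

DA = PA + 120 × (OAT − (15 − 2·PA/1000)) = PA + 120·OAT − 1800 + 0.24·PA = 1.24·PA + 120·OAT − 1800.
So 1.24·PA = 9800 − 120 × (-17) + 1800 = 13640.
PA = 13640 / 1.24 = 11000 ft.

11000 ft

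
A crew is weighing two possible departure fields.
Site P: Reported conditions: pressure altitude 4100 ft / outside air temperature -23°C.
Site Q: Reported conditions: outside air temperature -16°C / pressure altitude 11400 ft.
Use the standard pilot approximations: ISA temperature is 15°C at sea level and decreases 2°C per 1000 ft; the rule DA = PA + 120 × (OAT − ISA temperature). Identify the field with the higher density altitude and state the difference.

Site Q by 9892 ft

Site P: ISA temp = 6.8°C, deviation -29.8°C, DA = 4100 + 120 × (-29.8) = 524 ft.
Site Q: ISA temp = -7.8°C, deviation -8.2°C, DA = 11400 + 120 × (-8.2) = 10416 ft.
Site Q is higher by 10416 − 524 = 9892 ft.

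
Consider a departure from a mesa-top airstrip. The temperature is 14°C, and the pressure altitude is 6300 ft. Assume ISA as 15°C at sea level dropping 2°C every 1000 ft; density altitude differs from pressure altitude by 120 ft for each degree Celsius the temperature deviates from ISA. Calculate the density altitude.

7692 ft

ISA temperature at 6300 ft = 15 − 2 × (6300/1000) = 2.4°C.
ISA deviation = 14 − 2.4 = +11.6°C.
Density altitude = 6300 + 120 × (11.6) = 6300 + (+1392) = 7692 ft.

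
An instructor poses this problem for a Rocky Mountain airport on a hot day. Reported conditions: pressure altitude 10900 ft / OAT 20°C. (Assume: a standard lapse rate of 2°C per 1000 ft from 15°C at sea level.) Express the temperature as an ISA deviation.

ISA temperature at 10900 ft = 15 − 2 × (10900/1000) = -6.8°C.
Deviation = OAT − ISA = 20 − (-6.8) = +26.8°C.

ISA+26.8°C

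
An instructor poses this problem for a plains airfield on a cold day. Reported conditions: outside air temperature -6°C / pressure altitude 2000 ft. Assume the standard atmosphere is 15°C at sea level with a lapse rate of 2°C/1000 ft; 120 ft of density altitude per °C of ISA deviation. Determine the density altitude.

-40 ft

ISA temperature at 2000 ft = 15 − 2 × (2000/1000) = 11°C.
ISA deviation = -6 − 11 = -17°C.
Density altitude = 2000 + 120 × (-17) = 2000 + (-2040) = -40 ft.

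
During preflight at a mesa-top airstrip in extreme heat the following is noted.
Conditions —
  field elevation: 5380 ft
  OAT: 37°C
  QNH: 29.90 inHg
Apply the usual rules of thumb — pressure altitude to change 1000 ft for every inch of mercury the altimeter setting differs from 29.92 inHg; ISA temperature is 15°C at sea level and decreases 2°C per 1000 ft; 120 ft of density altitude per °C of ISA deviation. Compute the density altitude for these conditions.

Pressure altitude = 5380 + (29.92 − 29.90) × 1000 = 5380 + (+20) = 5400 ft.
ISA temperature at 5400 ft = 15 − 2 × (5400/1000) = 4.2°C.
ISA deviation = 37 − 4.2 = +32.8°C.
Density altitude = 5400 + 120 × (32.8) = 9336 ft.

9336 ft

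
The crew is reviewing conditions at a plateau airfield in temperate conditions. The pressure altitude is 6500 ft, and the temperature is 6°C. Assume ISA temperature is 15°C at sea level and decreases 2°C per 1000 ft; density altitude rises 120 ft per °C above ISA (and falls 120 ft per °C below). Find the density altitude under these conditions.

6980 ft

ISA temperature at 6500 ft = 15 − 2 × (6500/1000) = 2°C.
ISA deviation = 6 − 2 = +4°C.
Density altitude = 6500 + 120 × (4) = 6500 + (+480) = 6980 ft.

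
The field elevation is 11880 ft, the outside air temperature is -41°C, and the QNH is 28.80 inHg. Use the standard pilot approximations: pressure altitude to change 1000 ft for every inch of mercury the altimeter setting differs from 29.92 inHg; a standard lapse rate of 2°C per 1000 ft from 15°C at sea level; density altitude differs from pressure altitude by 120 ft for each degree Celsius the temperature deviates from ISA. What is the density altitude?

Pressure altitude = 11880 + (29.92 − 28.80) × 1000 = 11880 + (+1120) = 13000 ft.
ISA temperature at 13000 ft = 15 − 2 × (13000/1000) = -11°C.
ISA deviation = -41 − (-11) = -30°C.
Density altitude = 13000 + 120 × (-30) = 9400 ft.

9400 ft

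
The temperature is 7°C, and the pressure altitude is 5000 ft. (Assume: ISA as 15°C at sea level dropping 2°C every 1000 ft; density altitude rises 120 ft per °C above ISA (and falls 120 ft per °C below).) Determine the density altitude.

ISA temperature at 5000 ft = 15 − 2 × (5000/1000) = 5°C.
ISA deviation = 7 − 5 = +2°C.
Density altitude = 5000 + 120 × (2) = 5000 + (+240) = 5240 ft.

5240 ft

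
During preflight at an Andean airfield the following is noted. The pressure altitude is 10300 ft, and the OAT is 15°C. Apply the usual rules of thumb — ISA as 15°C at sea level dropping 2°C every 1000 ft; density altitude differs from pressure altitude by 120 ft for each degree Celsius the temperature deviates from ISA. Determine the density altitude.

12772 ft

ISA temperature at 10300 ft = 15 − 2 × (10300/1000) = -5.6°C.
ISA deviation = 15 − (-5.6) = +20.6°C.
Density altitude = 10300 + 120 × (20.6) = 10300 + (+2472) = 12772 ft.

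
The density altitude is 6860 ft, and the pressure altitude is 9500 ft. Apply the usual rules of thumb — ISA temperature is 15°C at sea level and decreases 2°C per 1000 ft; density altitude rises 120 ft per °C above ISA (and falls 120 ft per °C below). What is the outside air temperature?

Density altitude − pressure altitude = 6860 − 9500 = -2640 ft.
At 120 ft/°C that is an ISA deviation of -2640/120 = -22°C.
ISA temperature at 9500 ft = 15 − 2 × (9500/1000) = -4°C.
OAT = ISA + deviation = -4 + (-22) = -26°C.

-26°C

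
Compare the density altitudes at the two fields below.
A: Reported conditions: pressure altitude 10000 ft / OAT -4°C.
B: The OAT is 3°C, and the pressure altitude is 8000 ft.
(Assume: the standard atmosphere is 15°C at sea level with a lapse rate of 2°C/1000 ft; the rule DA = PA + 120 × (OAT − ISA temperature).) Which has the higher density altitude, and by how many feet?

A by 1640 ft

A: ISA temp = -5°C, deviation +1°C, DA = 10000 + 120 × 1 = 10120 ft.
B: ISA temp = -1°C, deviation +4°C, DA = 8000 + 120 × 4 = 8480 ft.
A is higher by 10120 − 8480 = 1640 ft.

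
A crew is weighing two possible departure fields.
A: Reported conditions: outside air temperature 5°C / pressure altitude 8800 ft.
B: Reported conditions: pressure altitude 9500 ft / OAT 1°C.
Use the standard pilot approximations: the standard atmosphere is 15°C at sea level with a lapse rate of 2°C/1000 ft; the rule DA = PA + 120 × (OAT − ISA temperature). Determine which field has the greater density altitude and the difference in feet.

A: ISA temp = -2.6°C, deviation +7.6°C, DA = 8800 + 120 × 7.6 = 9712 ft.
B: ISA temp = -4°C, deviation +5°C, DA = 9500 + 120 × 5 = 10100 ft.
B is higher by 10100 − 9712 = 388 ft.

B by 388 ft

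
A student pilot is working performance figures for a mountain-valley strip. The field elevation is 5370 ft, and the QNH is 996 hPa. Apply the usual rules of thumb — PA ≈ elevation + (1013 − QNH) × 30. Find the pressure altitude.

Pressure correction = (1013 − 996) × 30 = +510 ft.
Pressure altitude = 5370 + (+510) = 5880 ft.

5880 ft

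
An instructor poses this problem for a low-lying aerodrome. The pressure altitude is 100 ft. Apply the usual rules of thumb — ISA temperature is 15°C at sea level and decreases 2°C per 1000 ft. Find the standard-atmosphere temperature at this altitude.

ISA temperature = 15 − 2 × (100/1000) = 15 − 0.2 = 14.8°C.

14.8°C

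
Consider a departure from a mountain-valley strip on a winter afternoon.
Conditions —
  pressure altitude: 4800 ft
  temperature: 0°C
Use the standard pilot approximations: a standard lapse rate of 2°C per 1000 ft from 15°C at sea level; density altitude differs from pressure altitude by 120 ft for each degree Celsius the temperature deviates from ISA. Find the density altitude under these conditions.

ISA temperature at 4800 ft = 15 − 2 × (4800/1000) = 5.4°C.
ISA deviation = 0 − 5.4 = -5.4°C.
Density altitude = 4800 + 120 × (-5.4) = 4800 + (-648) = 4152 ft.

4152 ft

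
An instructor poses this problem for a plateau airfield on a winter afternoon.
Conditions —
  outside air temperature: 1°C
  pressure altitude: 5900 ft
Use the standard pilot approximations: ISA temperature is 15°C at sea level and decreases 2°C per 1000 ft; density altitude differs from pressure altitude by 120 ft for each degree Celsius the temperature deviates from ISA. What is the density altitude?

ISA temperature at 5900 ft = 15 − 2 × (5900/1000) = 3.2°C.
ISA deviation = 1 − 3.2 = -2.2°C.
Density altitude = 5900 + 120 × (-2.2) = 5900 + (-264) = 5636 ft.

5636 ft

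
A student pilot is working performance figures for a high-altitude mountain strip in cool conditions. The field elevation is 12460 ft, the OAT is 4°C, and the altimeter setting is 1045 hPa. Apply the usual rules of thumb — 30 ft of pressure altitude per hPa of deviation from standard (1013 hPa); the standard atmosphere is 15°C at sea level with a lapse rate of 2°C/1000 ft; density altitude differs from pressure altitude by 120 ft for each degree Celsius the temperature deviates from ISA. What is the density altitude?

12940 ft

Pressure altitude = 12460 + (1013 − 1045) × 30 = 12460 + (-960) = 11500 ft.
ISA temperature at 11500 ft = 15 − 2 × (11500/1000) = -8°C.
ISA deviation = 4 − (-8) = +12°C.
Density altitude = 11500 + 120 × (12) = 12940 ft.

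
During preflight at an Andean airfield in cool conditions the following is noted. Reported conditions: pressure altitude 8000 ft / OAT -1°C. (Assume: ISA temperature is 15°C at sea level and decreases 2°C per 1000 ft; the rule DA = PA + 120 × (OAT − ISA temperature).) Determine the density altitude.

8000 ft

ISA temperature at 8000 ft = 15 − 2 × (8000/1000) = -1°C.
ISA deviation = -1 − (-1) = 0°C.
Density altitude = 8000 + 120 × (0) = 8000 + (0) = 8000 ft.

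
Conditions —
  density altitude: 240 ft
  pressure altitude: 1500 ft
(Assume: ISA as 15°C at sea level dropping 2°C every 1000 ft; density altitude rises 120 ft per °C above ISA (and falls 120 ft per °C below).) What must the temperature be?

Density altitude − pressure altitude = 240 − 1500 = -1260 ft.
At 120 ft/°C that is an ISA deviation of -1260/120 = -10.5°C.
ISA temperature at 1500 ft = 15 − 2 × (1500/1000) = 12°C.
OAT = ISA + deviation = 12 + (-10.5) = 1.5°C.

1.5°C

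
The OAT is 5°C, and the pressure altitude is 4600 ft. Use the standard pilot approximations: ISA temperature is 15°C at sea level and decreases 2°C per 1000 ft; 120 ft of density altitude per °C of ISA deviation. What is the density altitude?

ISA temperature at 4600 ft = 15 − 2 × (4600/1000) = 5.8°C.
ISA deviation = 5 − 5.8 = -0.8°C.
Density altitude = 4600 + 120 × (-0.8) = 4600 + (-96) = 4504 ft.

4504 ft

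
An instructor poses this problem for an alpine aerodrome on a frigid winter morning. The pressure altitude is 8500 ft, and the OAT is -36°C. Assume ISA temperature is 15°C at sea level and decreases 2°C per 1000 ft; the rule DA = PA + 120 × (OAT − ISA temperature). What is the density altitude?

ISA temperature at 8500 ft = 15 − 2 × (8500/1000) = -2°C.
ISA deviation = -36 − (-2) = -34°C.
Density altitude = 8500 + 120 × (-34) = 8500 + (-4080) = 4420 ft.

4420 ft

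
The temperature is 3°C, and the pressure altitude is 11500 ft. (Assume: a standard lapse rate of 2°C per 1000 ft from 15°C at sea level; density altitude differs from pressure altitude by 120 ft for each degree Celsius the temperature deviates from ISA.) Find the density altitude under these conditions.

12820 ft

ISA temperature at 11500 ft = 15 − 2 × (11500/1000) = -8°C.
ISA deviation = 3 − (-8) = +11°C.
Density altitude = 11500 + 120 × (11) = 11500 + (+1320) = 12820 ft.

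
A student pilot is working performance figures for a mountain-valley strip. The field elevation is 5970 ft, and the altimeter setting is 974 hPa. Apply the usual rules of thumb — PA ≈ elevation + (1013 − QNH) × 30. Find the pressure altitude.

Pressure correction = (1013 − 974) × 30 = +1170 ft.
Pressure altitude = 5970 + (+1170) = 7140 ft.

7140 ft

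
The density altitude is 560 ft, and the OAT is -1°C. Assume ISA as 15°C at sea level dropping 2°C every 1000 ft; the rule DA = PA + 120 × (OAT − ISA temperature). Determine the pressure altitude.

DA = PA + 120 × (OAT − (15 − 2·PA/1000)) = PA + 120·OAT − 1800 + 0.24·PA = 1.24·PA + 120·OAT − 1800.
So 1.24·PA = 560 − 120 × (-1) + 1800 = 2480.
PA = 2480 / 1.24 = 2000 ft.

2000 ft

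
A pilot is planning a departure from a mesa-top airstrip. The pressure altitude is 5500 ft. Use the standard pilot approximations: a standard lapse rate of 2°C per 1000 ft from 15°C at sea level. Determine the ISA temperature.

ISA temperature = 15 − 2 × (5500/1000) = 15 − 11 = 4°C.

4°C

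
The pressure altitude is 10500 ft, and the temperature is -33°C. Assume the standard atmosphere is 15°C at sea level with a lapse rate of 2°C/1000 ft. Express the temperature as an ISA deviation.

ISA temperature at 10500 ft = 15 − 2 × (10500/1000) = -6°C.
Deviation = OAT − ISA = -33 − (-6) = -27°C.

ISA-27°C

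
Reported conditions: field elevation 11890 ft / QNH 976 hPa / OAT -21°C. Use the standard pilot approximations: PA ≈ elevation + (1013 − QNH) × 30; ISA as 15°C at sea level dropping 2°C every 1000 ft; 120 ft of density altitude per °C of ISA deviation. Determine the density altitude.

11800 ft

Pressure altitude = 11890 + (1013 − 976) × 30 = 11890 + (+1110) = 13000 ft.
ISA temperature at 13000 ft = 15 − 2 × (13000/1000) = -11°C.
ISA deviation = -21 − (-11) = -10°C.
Density altitude = 13000 + 120 × (-10) = 11800 ft.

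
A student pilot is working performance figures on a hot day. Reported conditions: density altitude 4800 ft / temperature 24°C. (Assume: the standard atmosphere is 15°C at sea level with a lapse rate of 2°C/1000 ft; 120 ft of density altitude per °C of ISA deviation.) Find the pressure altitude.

3000 ft

DA = PA + 120 × (OAT − (15 − 2·PA/1000)) = PA + 120·OAT − 1800 + 0.24·PA = 1.24·PA + 120·OAT − 1800.
So 1.24·PA = 4800 − 120 × 24 + 1800 = 3720.
PA = 3720 / 1.24 = 3000 ft.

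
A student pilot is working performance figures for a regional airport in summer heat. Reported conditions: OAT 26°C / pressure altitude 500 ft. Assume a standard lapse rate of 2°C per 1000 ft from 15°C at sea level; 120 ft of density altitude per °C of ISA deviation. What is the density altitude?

ISA temperature at 500 ft = 15 − 2 × (500/1000) = 14°C.
ISA deviation = 26 − 14 = +12°C.
Density altitude = 500 + 120 × (12) = 500 + (+1440) = 1940 ft.

1940 ft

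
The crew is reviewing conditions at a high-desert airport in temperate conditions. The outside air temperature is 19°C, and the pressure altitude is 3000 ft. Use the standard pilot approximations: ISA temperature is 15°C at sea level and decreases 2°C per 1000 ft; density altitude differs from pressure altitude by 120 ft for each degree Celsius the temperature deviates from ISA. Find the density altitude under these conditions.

4200 ft

ISA temperature at 3000 ft = 15 − 2 × (3000/1000) = 9°C.
ISA deviation = 19 − 9 = +10°C.
Density altitude = 3000 + 120 × (10) = 3000 + (+1200) = 4200 ft.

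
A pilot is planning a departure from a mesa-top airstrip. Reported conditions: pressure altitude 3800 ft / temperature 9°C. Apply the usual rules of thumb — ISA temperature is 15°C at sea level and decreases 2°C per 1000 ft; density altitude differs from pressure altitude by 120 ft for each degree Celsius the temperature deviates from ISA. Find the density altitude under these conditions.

ISA temperature at 3800 ft = 15 − 2 × (3800/1000) = 7.4°C.
ISA deviation = 9 − 7.4 = +1.6°C.
Density altitude = 3800 + 120 × (1.6) = 3800 + (+192) = 3992 ft.

3992 ft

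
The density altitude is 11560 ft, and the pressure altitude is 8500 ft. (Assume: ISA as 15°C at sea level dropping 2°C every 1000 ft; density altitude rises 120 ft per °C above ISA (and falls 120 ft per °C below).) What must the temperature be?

23.5°C

Density altitude − pressure altitude = 11560 − 8500 = +3060 ft.
At 120 ft/°C that is an ISA deviation of 3060/120 = +25.5°C.
ISA temperature at 8500 ft = 15 − 2 × (8500/1000) = -2°C.
OAT = ISA + deviation = -2 + (+25.5) = 23.5°C.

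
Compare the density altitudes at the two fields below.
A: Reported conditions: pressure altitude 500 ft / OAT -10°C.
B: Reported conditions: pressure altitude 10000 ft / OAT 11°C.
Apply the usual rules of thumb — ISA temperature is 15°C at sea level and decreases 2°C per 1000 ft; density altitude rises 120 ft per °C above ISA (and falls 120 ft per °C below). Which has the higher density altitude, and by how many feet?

B by 14300 ft

A: ISA temp = 14°C, deviation -24°C, DA = 500 + 120 × (-24) = -2380 ft.
B: ISA temp = -5°C, deviation +16°C, DA = 10000 + 120 × 16 = 11920 ft.
B is higher by 11920 − (-2380) = 14300 ft.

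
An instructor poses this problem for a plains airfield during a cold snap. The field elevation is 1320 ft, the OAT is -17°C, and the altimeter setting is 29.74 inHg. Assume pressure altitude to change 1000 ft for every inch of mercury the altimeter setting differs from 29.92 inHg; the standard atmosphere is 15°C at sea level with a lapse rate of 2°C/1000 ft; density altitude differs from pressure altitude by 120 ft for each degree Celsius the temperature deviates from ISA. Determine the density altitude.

-1980 ft

Pressure altitude = 1320 + (29.92 − 29.74) × 1000 = 1320 + (+180) = 1500 ft.
ISA temperature at 1500 ft = 15 − 2 × (1500/1000) = 12°C.
ISA deviation = -17 − 12 = -29°C.
Density altitude = 1500 + 120 × (-29) = -1980 ft.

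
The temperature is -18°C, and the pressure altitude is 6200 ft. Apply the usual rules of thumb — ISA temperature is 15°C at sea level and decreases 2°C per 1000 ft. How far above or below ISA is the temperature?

ISA-20.6°C

ISA temperature at 6200 ft = 15 − 2 × (6200/1000) = 2.6°C.
Deviation = OAT − ISA = -18 − 2.6 = -20.6°C.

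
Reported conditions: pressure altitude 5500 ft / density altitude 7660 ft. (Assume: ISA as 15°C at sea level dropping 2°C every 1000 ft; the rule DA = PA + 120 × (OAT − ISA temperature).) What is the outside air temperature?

Density altitude − pressure altitude = 7660 − 5500 = +2160 ft.
At 120 ft/°C that is an ISA deviation of 2160/120 = +18°C.
ISA temperature at 5500 ft = 15 − 2 × (5500/1000) = 4°C.
OAT = ISA + deviation = 4 + (+18) = 22°C.

22°C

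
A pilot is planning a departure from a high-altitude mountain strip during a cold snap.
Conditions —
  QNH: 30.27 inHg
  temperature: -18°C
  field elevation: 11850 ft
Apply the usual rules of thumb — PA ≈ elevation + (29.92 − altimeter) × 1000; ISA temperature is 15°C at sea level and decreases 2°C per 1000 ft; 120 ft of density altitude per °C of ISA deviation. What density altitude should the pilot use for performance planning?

10300 ft

Pressure altitude = 11850 + (29.92 − 30.27) × 1000 = 11850 + (-350) = 11500 ft.
ISA temperature at 11500 ft = 15 − 2 × (11500/1000) = -8°C.
ISA deviation = -18 − (-8) = -10°C.
Density altitude = 11500 + 120 × (-10) = 10300 ft.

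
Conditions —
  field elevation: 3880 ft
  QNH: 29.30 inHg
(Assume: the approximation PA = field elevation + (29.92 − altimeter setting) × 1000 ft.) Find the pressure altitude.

Pressure correction = (29.92 − 29.30) × 1000 = +620 ft.
Pressure altitude = 3880 + (+620) = 4500 ft.

4500 ft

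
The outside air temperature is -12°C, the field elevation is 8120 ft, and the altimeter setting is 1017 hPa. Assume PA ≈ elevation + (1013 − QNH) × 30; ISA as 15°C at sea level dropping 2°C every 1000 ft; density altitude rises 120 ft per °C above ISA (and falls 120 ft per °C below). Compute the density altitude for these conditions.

Pressure altitude = 8120 + (1013 − 1017) × 30 = 8120 + (-120) = 8000 ft.
ISA temperature at 8000 ft = 15 − 2 × (8000/1000) = -1°C.
ISA deviation = -12 − (-1) = -11°C.
Density altitude = 8000 + 120 × (-11) = 6680 ft.

6680 ft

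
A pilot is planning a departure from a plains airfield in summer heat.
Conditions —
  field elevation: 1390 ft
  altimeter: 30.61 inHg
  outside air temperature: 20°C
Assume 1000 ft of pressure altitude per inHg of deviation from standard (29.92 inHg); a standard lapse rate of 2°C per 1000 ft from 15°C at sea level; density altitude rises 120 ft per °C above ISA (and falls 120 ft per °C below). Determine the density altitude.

1468 ft

Pressure altitude = 1390 + (29.92 − 30.61) × 1000 = 1390 + (-690) = 700 ft.
ISA temperature at 700 ft = 15 − 2 × (700/1000) = 13.6°C.
ISA deviation = 20 − 13.6 = +6.4°C.
Density altitude = 700 + 120 × (6.4) = 1468 ft.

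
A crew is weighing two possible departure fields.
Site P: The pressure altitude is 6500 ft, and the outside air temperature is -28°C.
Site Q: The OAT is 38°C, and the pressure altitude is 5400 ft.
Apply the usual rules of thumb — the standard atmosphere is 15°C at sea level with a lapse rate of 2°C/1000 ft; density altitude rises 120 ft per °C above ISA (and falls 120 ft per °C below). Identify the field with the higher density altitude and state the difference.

Site Q by 6556 ft

Site P: ISA temp = 2°C, deviation -30°C, DA = 6500 + 120 × (-30) = 2900 ft.
Site Q: ISA temp = 4.2°C, deviation +33.8°C, DA = 5400 + 120 × 33.8 = 9456 ft.
Site Q is higher by 9456 − 2900 = 6556 ft.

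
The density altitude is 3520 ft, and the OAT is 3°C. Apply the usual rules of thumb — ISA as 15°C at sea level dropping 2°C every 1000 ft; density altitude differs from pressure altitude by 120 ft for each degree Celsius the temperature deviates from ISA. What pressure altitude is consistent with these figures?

DA = PA + 120 × (OAT − (15 − 2·PA/1000)) = PA + 120·OAT − 1800 + 0.24·PA = 1.24·PA + 120·OAT − 1800.
So 1.24·PA = 3520 − 120 × 3 + 1800 = 4960.
PA = 4960 / 1.24 = 4000 ft.

4000 ft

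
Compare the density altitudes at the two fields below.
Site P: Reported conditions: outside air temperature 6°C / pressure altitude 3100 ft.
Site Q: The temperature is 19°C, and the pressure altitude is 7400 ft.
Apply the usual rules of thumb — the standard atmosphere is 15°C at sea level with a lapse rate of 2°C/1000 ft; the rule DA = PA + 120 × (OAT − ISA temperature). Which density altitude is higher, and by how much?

Site P: ISA temp = 8.8°C, deviation -2.8°C, DA = 3100 + 120 × (-2.8) = 2764 ft.
Site Q: ISA temp = 0.2°C, deviation +18.8°C, DA = 7400 + 120 × 18.8 = 9656 ft.
Site Q is higher by 9656 − 2764 = 6892 ft.

Site Q by 6892 ft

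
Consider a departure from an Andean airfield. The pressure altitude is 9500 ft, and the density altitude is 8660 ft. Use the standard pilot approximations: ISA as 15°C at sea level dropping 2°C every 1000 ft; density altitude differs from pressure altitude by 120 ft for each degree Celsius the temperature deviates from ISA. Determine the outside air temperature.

Density altitude − pressure altitude = 8660 − 9500 = -840 ft.
At 120 ft/°C that is an ISA deviation of -840/120 = -7°C.
ISA temperature at 9500 ft = 15 − 2 × (9500/1000) = -4°C.
OAT = ISA + deviation = -4 + (-7) = -11°C.

-11°C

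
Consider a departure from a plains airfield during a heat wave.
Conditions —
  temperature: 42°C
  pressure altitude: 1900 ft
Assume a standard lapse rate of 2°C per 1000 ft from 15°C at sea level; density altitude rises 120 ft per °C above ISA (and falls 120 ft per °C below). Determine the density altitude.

ISA temperature at 1900 ft = 15 − 2 × (1900/1000) = 11.2°C.
ISA deviation = 42 − 11.2 = +30.8°C.
Density altitude = 1900 + 120 × (30.8) = 1900 + (+3696) = 5596 ft.

5596 ft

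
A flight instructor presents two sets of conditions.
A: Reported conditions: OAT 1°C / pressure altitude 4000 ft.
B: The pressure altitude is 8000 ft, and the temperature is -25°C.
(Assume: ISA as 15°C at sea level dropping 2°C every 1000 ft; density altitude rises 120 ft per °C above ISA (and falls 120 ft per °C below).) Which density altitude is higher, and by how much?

A: ISA temp = 7°C, deviation -6°C, DA = 4000 + 120 × (-6) = 3280 ft.
B: ISA temp = -1°C, deviation -24°C, DA = 8000 + 120 × (-24) = 5120 ft.
B is higher by 5120 − 3280 = 1840 ft.

B by 1840 ft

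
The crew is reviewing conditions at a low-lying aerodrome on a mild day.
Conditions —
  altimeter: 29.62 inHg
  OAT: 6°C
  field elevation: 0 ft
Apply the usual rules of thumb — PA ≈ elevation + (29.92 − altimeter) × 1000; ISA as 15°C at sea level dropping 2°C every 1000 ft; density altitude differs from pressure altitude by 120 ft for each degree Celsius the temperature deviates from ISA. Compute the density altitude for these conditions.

Pressure altitude = 0 + (29.92 − 29.62) × 1000 = 0 + (+300) = 300 ft.
ISA temperature at 300 ft = 15 − 2 × (300/1000) = 14.4°C.
ISA deviation = 6 − 14.4 = -8.4°C.
Density altitude = 300 + 120 × (-8.4) = -708 ft.

-708 ft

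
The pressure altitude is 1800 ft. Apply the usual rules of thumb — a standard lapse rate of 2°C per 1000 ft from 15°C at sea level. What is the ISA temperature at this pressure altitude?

11.4°C

ISA temperature = 15 − 2 × (1800/1000) = 15 − 3.6 = 11.4°C.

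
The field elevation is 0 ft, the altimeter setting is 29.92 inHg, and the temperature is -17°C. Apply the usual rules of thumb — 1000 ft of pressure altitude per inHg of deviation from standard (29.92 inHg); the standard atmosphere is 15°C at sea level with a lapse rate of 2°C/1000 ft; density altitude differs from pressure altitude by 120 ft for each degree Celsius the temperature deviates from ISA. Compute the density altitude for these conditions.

-3840 ft

Pressure altitude = 0 + (29.92 − 29.92) × 1000 = 0 + (0) = 0 ft.
ISA temperature at 0 ft = 15 − 2 × (0/1000) = 15°C.
ISA deviation = -17 − 15 = -32°C.
Density altitude = 0 + 120 × (-32) = -3840 ft.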